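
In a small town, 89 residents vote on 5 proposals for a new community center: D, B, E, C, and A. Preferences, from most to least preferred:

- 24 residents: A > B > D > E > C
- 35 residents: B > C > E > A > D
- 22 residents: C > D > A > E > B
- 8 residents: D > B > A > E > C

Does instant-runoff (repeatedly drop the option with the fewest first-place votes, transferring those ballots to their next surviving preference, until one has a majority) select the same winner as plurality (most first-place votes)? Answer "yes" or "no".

no

Instant-runoff — R1 D 8, B 35, E 0, C 22, A 24 (E out); R2 D 8, B 35, C 22, A 24 (D out); R3 B 43, C 22, A 24 (C out); R4 B 43, A 46 (A winner). Winner: A.
Plurality — first-place votes: D 8, B 35, E 0, C 22, A 24. Winner: B.
The two methods disagree.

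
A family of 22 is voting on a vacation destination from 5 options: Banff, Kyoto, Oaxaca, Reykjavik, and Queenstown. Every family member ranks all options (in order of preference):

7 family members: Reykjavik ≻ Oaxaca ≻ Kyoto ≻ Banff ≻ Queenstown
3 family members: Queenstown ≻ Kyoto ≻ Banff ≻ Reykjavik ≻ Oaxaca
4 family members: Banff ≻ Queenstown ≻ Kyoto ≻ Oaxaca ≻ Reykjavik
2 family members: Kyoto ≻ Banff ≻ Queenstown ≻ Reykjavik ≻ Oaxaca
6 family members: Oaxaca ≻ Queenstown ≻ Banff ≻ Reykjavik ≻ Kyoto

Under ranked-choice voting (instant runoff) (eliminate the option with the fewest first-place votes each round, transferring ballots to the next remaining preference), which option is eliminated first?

Round 1: Banff 4, Kyoto 2, Oaxaca 6, Reykjavik 7, Queenstown 3. Eliminate Kyoto.

Kyoto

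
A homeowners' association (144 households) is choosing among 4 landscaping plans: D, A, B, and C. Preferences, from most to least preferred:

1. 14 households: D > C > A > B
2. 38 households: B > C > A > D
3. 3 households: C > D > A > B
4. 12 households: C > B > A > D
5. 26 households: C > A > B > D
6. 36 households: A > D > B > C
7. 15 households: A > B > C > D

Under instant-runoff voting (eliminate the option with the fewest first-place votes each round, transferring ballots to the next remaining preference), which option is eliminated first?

Round 1: D 14, A 51, B 38, C 41. Eliminate D.

D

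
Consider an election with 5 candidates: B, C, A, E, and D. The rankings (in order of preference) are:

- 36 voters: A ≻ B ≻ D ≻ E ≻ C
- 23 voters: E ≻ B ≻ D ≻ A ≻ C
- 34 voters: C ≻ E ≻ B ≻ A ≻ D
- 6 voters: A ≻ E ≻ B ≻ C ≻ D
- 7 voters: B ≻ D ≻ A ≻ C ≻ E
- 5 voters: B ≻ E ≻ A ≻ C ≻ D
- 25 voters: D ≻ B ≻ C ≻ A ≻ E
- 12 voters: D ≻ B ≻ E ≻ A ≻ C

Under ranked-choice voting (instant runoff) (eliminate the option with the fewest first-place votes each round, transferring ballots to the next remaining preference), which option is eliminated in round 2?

E

Round 1: B 12, C 34, A 42, E 23, D 37. Eliminate B.
Round 2: C 34, A 42, E 28, D 44. Eliminate E.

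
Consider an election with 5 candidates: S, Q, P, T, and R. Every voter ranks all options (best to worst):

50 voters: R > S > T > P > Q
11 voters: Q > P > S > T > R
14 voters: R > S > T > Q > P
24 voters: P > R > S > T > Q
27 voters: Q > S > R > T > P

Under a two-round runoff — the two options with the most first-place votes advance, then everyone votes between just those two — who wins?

R

Round 1 first-place votes: S 0, Q 38, P 24, T 0, R 64.
R and Q advance.
Runoff: R is preferred to Q by 88 voters; Q by 38.
R wins the runoff.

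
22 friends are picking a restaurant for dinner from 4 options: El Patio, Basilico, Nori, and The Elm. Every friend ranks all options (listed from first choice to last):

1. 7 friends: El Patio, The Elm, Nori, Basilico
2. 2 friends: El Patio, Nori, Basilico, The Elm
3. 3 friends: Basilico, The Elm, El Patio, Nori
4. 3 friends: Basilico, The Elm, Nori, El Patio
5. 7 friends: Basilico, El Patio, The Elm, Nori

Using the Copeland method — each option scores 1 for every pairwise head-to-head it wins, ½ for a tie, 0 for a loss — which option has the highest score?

El Patio: beats Nori and The Elm; loses to Basilico → score 2.
Basilico: beats El Patio, Nori, and The Elm → score 3.
Nori: loses to El Patio, Basilico, and The Elm → score 0.
The Elm: beats Nori; loses to El Patio and Basilico → score 1.
Basilico has the best pairwise record.

Basilico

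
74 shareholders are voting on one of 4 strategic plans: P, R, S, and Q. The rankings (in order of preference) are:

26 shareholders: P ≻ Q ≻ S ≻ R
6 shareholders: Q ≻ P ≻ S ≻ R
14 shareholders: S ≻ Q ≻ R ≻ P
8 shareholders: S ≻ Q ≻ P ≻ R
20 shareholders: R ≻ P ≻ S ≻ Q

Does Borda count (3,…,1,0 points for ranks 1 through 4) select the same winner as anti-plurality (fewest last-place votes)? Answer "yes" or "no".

no

Borda — scores: P 138, R 74, S 118, Q 114. Winner: P.
Anti-plurality — last-place votes: P 14, R 40, S 0, Q 20. Winner: S.
The two methods disagree.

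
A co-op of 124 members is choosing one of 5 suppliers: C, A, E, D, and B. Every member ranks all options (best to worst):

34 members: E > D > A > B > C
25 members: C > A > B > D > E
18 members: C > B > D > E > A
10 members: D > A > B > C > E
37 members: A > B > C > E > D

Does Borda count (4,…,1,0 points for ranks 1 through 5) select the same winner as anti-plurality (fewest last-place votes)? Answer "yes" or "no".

Borda — scores: C 256, A 321, E 191, D 203, B 269. Winner: A.
Anti-plurality — last-place votes: C 34, A 18, E 35, D 37, B 0. Winner: B.
The two methods disagree.

no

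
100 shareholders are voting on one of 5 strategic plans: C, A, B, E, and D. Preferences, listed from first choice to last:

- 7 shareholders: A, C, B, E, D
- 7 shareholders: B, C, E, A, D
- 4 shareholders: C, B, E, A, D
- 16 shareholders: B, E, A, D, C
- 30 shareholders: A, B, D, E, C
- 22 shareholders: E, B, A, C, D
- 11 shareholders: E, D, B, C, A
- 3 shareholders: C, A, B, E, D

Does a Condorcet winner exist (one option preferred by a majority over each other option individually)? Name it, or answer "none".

B

B vs C: 86–14 for B.
B vs A: 60–40 for B.
B vs E: 67–33 for B.
B vs D: 89–11 for B.
B beats every other option head-to-head.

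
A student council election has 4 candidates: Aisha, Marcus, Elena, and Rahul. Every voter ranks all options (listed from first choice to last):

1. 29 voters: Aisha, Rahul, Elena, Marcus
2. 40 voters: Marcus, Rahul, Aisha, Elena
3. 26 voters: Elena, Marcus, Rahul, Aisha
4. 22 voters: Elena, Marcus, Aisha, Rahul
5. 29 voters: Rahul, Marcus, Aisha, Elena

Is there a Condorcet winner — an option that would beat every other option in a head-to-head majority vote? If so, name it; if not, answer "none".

Checking pairwise contests:
Marcus beats Aisha 117–29.
Elena beats Marcus 77–69.
Aisha beats Elena 98–48.
Marcus beats Rahul 88–58.
Every option loses at least one head-to-head, so there is no Condorcet winner.

none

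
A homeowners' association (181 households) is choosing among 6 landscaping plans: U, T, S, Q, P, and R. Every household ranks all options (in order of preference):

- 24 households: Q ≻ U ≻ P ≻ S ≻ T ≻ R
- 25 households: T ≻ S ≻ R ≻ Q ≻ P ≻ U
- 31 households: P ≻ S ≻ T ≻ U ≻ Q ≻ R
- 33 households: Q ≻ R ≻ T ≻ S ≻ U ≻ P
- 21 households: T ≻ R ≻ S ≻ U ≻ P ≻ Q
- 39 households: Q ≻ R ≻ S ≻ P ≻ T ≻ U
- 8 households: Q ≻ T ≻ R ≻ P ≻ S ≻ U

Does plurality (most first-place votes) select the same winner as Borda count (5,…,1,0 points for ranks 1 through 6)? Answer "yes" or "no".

yes

Plurality — first-place votes: U 0, T 46, S 0, Q 104, P 31, R 0. Winner: Q.
Borda — scores: U 233, T 517, S 526, Q 601, P 367, R 471. Winner: Q.
The two methods agree.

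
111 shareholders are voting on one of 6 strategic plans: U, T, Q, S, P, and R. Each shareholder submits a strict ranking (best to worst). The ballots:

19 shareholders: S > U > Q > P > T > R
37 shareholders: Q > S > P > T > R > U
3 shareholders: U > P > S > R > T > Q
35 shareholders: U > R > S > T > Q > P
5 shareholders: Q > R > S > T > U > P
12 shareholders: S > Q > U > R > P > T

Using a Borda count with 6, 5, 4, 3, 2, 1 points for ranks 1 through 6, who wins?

S

U: 19·5 + 37·1 + 3·6 + 35·6 + 5·2 + 12·4 = 418
T: 19·2 + 37·3 + 3·2 + 35·3 + 5·3 + 12·1 = 287
Q: 19·4 + 37·6 + 3·1 + 35·2 + 5·6 + 12·5 = 461
S: 19·6 + 37·5 + 3·4 + 35·4 + 5·4 + 12·6 = 543
P: 19·3 + 37·4 + 3·5 + 35·1 + 5·1 + 12·2 = 284
R: 19·1 + 37·2 + 3·3 + 35·5 + 5·5 + 12·3 = 338
S has the highest Borda score (543).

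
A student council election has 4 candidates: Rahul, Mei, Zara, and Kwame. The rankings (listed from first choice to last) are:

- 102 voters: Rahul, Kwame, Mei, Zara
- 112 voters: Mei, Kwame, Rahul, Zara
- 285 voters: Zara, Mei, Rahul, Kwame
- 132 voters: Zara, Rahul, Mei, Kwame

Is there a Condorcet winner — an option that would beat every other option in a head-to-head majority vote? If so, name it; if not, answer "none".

Zara vs Rahul: 417–214 for Zara.
Zara vs Mei: 417–214 for Zara.
Zara vs Kwame: 417–214 for Zara.
Zara beats every other option head-to-head.

Zara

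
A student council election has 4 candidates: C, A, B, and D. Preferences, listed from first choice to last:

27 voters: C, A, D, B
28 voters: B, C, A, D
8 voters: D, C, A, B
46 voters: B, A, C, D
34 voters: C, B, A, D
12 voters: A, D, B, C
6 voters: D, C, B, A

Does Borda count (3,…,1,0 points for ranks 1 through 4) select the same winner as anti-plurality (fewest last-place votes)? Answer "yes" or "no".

no

Borda — scores: C 313, A 252, B 308, D 93. Winner: C.
Anti-plurality — last-place votes: C 12, A 6, B 35, D 108. Winner: A.
The two methods disagree.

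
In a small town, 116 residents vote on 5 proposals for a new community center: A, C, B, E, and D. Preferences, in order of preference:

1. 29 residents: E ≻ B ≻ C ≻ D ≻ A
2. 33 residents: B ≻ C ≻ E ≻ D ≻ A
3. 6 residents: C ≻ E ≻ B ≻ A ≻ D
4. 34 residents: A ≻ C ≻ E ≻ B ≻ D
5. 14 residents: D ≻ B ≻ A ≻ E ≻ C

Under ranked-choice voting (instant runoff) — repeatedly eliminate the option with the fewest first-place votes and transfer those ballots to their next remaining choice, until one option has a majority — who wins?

Round 1: A 34, C 6, B 33, E 29, D 14. Eliminate C.
Round 2: A 34, B 33, E 35, D 14. Eliminate D.
Round 3: A 34, B 47, E 35. Eliminate A.
Round 4: B 47, E 69. E has a majority.

E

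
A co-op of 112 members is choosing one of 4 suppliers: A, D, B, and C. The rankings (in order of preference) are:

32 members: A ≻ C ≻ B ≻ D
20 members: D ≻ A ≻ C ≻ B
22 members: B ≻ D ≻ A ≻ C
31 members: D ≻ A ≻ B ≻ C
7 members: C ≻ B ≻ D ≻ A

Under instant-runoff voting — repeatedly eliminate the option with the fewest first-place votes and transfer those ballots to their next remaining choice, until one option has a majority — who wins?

D

Round 1: A 32, D 51, B 22, C 7. Eliminate C.
Round 2: A 32, D 51, B 29. Eliminate B.
Round 3: A 32, D 80. D has a majority.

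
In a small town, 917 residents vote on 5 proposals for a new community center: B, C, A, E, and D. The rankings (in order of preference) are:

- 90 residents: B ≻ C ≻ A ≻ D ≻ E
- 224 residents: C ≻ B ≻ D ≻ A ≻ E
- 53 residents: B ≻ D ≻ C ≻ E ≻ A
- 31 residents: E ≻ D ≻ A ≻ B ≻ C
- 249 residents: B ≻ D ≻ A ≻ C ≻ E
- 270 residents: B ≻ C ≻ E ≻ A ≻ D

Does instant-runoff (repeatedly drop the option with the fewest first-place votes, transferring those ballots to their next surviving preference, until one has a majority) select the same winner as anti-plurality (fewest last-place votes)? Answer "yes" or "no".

Instant-runoff — R1 B 662, C 224, A 0, E 31, D 0 (B winner). Winner: B.
Anti-plurality — last-place votes: B 0, C 31, A 53, E 563, D 270. Winner: B.
The two methods agree.

yes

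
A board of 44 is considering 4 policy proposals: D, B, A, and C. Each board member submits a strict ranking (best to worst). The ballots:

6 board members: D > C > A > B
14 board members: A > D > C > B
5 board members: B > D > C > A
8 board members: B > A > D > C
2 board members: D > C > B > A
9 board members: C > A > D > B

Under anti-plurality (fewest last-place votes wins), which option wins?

Last-place votes: D 0, B 29, A 7, C 8.
D is ranked last by the fewest voters, so D wins.

D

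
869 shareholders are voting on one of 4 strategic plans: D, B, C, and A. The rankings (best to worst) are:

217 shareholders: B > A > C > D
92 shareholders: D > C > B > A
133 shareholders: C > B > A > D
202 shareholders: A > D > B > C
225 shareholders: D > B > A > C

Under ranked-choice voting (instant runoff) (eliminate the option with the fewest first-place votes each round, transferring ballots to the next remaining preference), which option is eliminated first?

C

Round 1: D 317, B 217, C 133, A 202. Eliminate C.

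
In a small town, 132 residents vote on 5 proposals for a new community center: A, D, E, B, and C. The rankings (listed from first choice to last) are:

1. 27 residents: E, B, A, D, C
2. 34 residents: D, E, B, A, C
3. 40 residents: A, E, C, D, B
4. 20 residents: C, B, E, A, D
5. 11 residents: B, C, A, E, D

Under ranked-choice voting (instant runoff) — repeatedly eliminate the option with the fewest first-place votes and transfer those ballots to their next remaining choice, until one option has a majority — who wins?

Round 1: A 40, D 34, E 27, B 11, C 20. Eliminate B.
Round 2: A 40, D 34, E 27, C 31. Eliminate E.
Round 3: A 67, D 34, C 31. A has a majority.

A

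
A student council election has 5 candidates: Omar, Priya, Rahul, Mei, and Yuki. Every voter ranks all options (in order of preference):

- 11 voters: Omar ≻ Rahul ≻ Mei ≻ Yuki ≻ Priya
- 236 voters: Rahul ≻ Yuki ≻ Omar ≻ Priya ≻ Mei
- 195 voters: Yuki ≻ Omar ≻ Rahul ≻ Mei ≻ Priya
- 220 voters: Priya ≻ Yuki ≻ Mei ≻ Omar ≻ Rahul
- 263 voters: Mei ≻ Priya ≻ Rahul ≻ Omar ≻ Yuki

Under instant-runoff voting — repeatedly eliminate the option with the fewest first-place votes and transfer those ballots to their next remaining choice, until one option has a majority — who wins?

Round 1: Omar 11, Priya 220, Rahul 236, Mei 263, Yuki 195. Eliminate Omar.
Round 2: Priya 220, Rahul 247, Mei 263, Yuki 195. Eliminate Yuki.
Round 3: Priya 220, Rahul 442, Mei 263. Eliminate Priya.
Round 4: Rahul 442, Mei 483. Mei has a majority.

Mei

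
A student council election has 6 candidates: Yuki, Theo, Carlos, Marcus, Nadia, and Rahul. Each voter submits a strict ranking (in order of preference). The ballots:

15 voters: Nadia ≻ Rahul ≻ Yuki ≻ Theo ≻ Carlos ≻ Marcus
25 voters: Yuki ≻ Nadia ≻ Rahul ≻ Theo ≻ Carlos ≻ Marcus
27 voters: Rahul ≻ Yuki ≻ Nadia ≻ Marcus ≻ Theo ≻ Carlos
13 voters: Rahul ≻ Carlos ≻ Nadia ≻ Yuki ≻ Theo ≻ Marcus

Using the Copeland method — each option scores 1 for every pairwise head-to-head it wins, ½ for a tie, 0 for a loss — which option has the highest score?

Rahul

Yuki: beats Theo, Carlos, Marcus, and Nadia; loses to Rahul → score 4.
Theo: beats Carlos and Marcus; loses to Yuki, Nadia, and Rahul → score 2.
Carlos: beats Marcus; loses to Yuki, Theo, Nadia, and Rahul → score 1.
Marcus: loses to Yuki, Theo, Carlos, Nadia, and Rahul → score 0.
Nadia: beats Theo, Carlos, and Marcus; ties Rahul; loses to Yuki → score 3.5.
Rahul: beats Yuki, Theo, Carlos, and Marcus; ties Nadia → score 4.5.
Rahul has the best pairwise record.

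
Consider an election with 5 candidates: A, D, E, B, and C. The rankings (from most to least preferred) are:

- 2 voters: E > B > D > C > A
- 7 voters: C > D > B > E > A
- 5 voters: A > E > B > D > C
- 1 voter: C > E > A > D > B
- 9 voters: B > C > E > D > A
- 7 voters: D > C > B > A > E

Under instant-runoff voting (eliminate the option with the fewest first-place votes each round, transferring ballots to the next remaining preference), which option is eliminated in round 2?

A

Round 1: A 5, D 7, E 2, B 9, C 8. Eliminate E.
Round 2: A 5, D 7, B 11, C 8. Eliminate A.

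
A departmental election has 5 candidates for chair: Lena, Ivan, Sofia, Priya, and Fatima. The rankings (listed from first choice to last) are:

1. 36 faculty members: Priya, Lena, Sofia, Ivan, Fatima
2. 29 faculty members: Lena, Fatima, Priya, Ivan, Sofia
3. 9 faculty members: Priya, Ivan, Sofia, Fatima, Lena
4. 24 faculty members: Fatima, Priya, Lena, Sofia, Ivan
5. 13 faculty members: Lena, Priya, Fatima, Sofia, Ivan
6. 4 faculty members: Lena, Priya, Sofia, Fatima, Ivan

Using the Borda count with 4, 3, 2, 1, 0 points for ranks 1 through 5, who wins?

Priya

Lena: 36·3 + 29·4 + 9·0 + 24·2 + 13·4 + 4·4 = 340
Ivan: 36·1 + 29·1 + 9·3 + 24·0 + 13·0 + 4·0 = 92
Sofia: 36·2 + 29·0 + 9·2 + 24·1 + 13·1 + 4·2 = 135
Priya: 36·4 + 29·2 + 9·4 + 24·3 + 13·3 + 4·3 = 361
Fatima: 36·0 + 29·3 + 9·1 + 24·4 + 13·2 + 4·1 = 222
Priya has the highest Borda score (361).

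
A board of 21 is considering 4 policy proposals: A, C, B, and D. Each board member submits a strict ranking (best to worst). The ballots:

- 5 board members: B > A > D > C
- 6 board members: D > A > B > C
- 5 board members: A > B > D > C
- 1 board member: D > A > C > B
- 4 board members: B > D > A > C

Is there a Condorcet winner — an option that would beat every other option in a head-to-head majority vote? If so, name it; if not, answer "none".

none

Checking pairwise contests:
D beats A 11–10.
A beats C 21–0.
A beats B 12–9.
B beats D 14–7.
Every option loses at least one head-to-head, so there is no Condorcet winner.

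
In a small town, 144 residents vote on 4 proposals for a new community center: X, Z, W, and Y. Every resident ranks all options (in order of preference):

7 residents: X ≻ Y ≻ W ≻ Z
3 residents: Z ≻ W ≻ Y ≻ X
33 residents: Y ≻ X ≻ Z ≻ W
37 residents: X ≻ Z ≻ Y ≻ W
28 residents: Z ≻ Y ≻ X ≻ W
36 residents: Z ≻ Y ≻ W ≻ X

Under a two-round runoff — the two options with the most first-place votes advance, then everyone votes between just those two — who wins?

X

Round 1 first-place votes: X 44, Z 67, W 0, Y 33.
Z and X advance.
Runoff: Z is preferred to X by 67 voters; X by 77.
X wins the runoff.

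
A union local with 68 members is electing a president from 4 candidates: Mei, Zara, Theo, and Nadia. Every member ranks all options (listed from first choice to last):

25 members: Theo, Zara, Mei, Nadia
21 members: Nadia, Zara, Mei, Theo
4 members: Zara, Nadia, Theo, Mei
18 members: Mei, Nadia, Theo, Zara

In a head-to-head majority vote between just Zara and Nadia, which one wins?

Nadia

Voters preferring Zara to Nadia: 29; preferring Nadia to Zara: 39.
Nadia wins the head-to-head.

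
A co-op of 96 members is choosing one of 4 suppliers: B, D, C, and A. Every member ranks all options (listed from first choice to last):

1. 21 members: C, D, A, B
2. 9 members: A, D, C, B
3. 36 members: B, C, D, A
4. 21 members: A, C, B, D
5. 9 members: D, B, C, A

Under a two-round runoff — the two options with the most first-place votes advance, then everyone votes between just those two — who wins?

Round 1 first-place votes: B 36, D 9, C 21, A 30.
B and A advance.
Runoff: B is preferred to A by 45 voters; A by 51.
A wins the runoff.

A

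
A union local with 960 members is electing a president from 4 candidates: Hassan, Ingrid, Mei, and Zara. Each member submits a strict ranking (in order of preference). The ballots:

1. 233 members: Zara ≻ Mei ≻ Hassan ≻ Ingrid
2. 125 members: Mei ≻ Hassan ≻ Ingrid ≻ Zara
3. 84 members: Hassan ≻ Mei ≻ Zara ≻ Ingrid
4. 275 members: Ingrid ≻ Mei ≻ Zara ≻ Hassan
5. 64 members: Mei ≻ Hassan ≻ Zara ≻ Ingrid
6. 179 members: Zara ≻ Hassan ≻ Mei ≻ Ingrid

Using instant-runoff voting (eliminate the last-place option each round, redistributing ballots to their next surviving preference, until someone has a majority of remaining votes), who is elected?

Zara

Round 1: Hassan 84, Ingrid 275, Mei 189, Zara 412. Eliminate Hassan.
Round 2: Ingrid 275, Mei 273, Zara 412. Eliminate Mei.
Round 3: Ingrid 400, Zara 560. Zara has a majority.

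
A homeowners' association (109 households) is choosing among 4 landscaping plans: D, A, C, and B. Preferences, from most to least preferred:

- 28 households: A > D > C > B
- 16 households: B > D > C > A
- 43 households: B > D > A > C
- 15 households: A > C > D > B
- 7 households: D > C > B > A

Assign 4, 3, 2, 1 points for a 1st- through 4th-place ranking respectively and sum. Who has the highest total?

D

D: 28·3 + 16·3 + 43·3 + 15·2 + 7·4 = 319
A: 28·4 + 16·1 + 43·2 + 15·4 + 7·1 = 281
C: 28·2 + 16·2 + 43·1 + 15·3 + 7·3 = 197
B: 28·1 + 16·4 + 43·4 + 15·1 + 7·2 = 293
D has the highest Borda score (319).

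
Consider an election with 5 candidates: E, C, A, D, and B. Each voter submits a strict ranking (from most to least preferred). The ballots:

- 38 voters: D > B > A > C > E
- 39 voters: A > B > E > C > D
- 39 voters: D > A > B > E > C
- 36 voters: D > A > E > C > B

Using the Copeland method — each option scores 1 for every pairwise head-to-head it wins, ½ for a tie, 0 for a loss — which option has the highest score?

D

E: beats C; loses to A, D, and B → score 1.
C: loses to E, A, D, and B → score 0.
A: beats E, C, and B; loses to D → score 3.
D: beats E, C, A, and B → score 4.
B: beats E and C; loses to A and D → score 2.
D has the best pairwise record.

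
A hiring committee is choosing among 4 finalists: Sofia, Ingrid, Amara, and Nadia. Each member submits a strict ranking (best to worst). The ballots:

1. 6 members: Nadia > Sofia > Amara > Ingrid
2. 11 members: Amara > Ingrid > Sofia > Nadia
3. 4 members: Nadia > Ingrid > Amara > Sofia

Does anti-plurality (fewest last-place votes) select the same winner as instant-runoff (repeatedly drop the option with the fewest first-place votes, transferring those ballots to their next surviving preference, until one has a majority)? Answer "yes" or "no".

Anti-plurality — last-place votes: Sofia 4, Ingrid 6, Amara 0, Nadia 11. Winner: Amara.
Instant-runoff — R1 Sofia 0, Ingrid 0, Amara 11, Nadia 10 (Amara winner). Winner: Amara.
The two methods agree.

yes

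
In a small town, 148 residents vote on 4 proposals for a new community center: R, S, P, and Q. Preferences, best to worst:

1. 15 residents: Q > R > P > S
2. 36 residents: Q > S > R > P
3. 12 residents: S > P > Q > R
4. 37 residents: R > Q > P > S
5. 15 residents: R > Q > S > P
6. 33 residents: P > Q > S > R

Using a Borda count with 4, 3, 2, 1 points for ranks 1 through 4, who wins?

R: 15·3 + 36·2 + 12·1 + 37·4 + 15·4 + 33·1 = 370
S: 15·1 + 36·3 + 12·4 + 37·1 + 15·2 + 33·2 = 304
P: 15·2 + 36·1 + 12·3 + 37·2 + 15·1 + 33·4 = 323
Q: 15·4 + 36·4 + 12·2 + 37·3 + 15·3 + 33·3 = 483
Q has the highest Borda score (483).

Q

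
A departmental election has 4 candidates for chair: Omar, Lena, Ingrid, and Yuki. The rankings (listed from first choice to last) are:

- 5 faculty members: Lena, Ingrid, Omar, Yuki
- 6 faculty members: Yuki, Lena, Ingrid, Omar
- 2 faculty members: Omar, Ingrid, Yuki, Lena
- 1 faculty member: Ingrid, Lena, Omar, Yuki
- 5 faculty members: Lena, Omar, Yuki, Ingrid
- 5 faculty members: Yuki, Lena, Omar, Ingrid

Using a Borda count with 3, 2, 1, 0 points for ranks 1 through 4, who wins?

Lena

Omar: 5·1 + 6·0 + 2·3 + 1·1 + 5·2 + 5·1 = 27
Lena: 5·3 + 6·2 + 2·0 + 1·2 + 5·3 + 5·2 = 54
Ingrid: 5·2 + 6·1 + 2·2 + 1·3 + 5·0 + 5·0 = 23
Yuki: 5·0 + 6·3 + 2·1 + 1·0 + 5·1 + 5·3 = 40
Lena has the highest Borda score (54).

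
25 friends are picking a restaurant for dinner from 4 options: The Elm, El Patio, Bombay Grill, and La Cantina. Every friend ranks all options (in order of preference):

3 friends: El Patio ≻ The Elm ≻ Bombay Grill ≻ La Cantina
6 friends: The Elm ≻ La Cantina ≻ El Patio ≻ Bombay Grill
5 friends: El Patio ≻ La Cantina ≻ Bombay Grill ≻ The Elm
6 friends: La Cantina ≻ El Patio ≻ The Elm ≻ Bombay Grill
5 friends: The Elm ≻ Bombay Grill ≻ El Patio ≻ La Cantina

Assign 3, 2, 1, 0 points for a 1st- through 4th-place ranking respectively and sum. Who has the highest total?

El Patio

The Elm: 3·2 + 6·3 + 5·0 + 6·1 + 5·3 = 45
El Patio: 3·3 + 6·1 + 5·3 + 6·2 + 5·1 = 47
Bombay Grill: 3·1 + 6·0 + 5·1 + 6·0 + 5·2 = 18
La Cantina: 3·0 + 6·2 + 5·2 + 6·3 + 5·0 = 40
El Patio has the highest Borda score (47).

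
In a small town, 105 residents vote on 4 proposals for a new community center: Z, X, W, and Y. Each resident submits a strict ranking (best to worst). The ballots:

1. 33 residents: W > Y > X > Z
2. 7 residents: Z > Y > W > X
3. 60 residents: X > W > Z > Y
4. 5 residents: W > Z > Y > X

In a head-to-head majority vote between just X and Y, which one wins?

Voters preferring X to Y: 60; preferring Y to X: 45.
X wins the head-to-head.

X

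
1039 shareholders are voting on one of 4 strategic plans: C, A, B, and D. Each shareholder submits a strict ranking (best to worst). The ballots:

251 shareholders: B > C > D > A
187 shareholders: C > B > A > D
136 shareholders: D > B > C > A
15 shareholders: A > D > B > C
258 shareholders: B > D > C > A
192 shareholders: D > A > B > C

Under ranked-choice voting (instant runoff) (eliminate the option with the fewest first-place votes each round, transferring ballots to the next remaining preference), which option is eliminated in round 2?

C

Round 1: C 187, A 15, B 509, D 328. Eliminate A.
Round 2: C 187, B 509, D 343. Eliminate C.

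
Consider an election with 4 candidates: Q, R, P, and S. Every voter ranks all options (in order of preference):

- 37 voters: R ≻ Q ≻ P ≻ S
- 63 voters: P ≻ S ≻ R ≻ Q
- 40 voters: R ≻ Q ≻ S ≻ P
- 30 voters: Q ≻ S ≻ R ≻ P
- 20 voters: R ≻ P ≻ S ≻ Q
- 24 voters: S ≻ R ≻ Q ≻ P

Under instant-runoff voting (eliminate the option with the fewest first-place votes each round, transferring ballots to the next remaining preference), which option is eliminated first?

Round 1: Q 30, R 97, P 63, S 24. Eliminate S.

S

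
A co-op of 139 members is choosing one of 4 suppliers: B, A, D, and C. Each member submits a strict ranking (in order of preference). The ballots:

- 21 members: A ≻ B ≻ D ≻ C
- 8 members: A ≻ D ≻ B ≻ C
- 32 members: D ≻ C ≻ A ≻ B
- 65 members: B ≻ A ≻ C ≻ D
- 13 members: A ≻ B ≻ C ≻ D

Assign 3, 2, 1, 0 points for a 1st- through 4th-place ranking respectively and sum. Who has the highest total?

B: 21·2 + 8·1 + 32·0 + 65·3 + 13·2 = 271
A: 21·3 + 8·3 + 32·1 + 65·2 + 13·3 = 288
D: 21·1 + 8·2 + 32·3 + 65·0 + 13·0 = 133
C: 21·0 + 8·0 + 32·2 + 65·1 + 13·1 = 142
A has the highest Borda score (288).

A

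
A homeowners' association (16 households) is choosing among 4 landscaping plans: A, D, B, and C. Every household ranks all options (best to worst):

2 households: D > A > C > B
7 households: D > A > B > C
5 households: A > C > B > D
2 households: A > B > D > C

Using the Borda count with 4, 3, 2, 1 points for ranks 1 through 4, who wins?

A: 2·3 + 7·3 + 5·4 + 2·4 = 55
D: 2·4 + 7·4 + 5·1 + 2·2 = 45
B: 2·1 + 7·2 + 5·2 + 2·3 = 32
C: 2·2 + 7·1 + 5·3 + 2·1 = 28
A has the highest Borda score (55).

A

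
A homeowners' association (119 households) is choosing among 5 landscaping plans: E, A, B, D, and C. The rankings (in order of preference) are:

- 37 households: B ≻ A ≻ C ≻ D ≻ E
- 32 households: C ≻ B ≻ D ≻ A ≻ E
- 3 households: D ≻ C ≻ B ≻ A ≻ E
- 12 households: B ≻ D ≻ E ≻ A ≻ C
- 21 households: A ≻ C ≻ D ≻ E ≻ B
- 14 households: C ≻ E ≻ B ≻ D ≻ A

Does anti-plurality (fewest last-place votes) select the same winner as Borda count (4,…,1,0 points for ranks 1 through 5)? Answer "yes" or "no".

no

Anti-plurality — last-place votes: E 72, A 14, B 21, D 0, C 12. Winner: D.
Borda — scores: E 87, A 242, B 326, D 205, C 330. Winner: C.
The two methods disagree.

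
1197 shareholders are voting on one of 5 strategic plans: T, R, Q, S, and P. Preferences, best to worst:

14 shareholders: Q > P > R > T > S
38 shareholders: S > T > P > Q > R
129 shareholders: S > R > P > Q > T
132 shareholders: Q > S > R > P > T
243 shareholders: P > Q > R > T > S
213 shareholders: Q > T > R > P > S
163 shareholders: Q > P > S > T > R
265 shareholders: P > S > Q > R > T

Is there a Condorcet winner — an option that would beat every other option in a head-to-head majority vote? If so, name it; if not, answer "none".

P

P vs T: 946–251 for P.
P vs R: 723–474 for P.
P vs Q: 675–522 for P.
P vs S: 898–299 for P.
P beats every other option head-to-head.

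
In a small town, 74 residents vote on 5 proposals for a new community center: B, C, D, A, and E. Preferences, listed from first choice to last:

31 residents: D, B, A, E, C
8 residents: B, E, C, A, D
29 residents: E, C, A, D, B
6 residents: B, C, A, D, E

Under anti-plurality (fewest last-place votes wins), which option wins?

A

Last-place votes: B 29, C 31, D 8, A 0, E 6.
A is ranked last by the fewest voters, so A wins.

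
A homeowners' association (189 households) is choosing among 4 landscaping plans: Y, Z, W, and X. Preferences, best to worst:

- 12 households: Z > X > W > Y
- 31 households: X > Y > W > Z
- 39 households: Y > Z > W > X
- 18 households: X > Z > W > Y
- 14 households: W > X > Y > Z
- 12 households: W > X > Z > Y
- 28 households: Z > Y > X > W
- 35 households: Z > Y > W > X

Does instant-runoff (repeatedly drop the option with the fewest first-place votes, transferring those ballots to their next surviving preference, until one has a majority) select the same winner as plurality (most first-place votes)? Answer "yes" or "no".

yes

Instant-runoff — R1 Y 39, Z 75, W 26, X 49 (W out); R2 Y 39, Z 75, X 75 (Y out); R3 Z 114, X 75 (Z winner). Winner: Z.
Plurality — first-place votes: Y 39, Z 75, W 26, X 49. Winner: Z.
The two methods agree.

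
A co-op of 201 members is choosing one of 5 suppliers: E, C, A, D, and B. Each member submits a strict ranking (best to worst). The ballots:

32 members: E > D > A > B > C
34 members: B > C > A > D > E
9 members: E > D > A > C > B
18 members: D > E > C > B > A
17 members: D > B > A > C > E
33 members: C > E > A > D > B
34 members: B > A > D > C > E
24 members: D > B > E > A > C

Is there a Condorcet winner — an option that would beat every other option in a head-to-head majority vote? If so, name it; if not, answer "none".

none

Checking pairwise contests:
C beats E 118–83.
A beats C 116–85.
E beats A 116–85.
A beats D 101–100.
D beats B 133–68.
Every option loses at least one head-to-head, so there is no Condorcet winner.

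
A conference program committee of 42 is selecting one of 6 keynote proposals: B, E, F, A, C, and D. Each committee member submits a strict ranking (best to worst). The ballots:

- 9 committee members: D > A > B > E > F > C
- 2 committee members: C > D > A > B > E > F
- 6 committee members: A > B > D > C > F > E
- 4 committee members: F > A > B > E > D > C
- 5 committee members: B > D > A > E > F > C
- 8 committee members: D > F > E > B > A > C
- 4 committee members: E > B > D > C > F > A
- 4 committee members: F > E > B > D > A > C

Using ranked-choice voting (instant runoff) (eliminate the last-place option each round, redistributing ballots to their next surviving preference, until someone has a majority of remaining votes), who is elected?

Round 1: B 5, E 4, F 8, A 6, C 2, D 17. Eliminate C.
Round 2: B 5, E 4, F 8, A 6, D 19. Eliminate E.
Round 3: B 9, F 8, A 6, D 19. Eliminate A.
Round 4: B 15, F 8, D 19. Eliminate F.
Round 5: B 23, D 19. B has a majority.

B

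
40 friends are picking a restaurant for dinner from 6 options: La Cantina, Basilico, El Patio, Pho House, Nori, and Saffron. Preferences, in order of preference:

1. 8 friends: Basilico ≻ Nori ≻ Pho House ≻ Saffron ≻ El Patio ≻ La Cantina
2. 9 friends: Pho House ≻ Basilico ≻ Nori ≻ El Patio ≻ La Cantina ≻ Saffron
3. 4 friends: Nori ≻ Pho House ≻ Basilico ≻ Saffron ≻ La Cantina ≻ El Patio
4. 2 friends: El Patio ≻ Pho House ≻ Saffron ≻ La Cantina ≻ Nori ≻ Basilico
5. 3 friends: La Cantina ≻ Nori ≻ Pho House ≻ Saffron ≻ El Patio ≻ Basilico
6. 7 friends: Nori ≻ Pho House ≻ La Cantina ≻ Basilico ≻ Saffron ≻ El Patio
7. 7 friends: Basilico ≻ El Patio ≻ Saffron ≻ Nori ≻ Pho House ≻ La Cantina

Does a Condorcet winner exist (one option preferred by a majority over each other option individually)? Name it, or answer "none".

none

Checking pairwise contests:
Basilico beats La Cantina 28–12.
Pho House beats Basilico 25–15.
Basilico beats El Patio 35–5.
Nori beats Pho House 29–11.
Basilico beats Nori 24–16.
Basilico beats Saffron 35–5.
Every option loses at least one head-to-head, so there is no Condorcet winner.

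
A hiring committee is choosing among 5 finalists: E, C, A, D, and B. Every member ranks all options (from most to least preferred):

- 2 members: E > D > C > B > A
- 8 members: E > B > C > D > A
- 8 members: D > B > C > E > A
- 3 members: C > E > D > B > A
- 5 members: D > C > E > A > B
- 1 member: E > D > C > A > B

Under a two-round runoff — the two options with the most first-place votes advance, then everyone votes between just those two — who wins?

Round 1 first-place votes: E 11, C 3, A 0, D 13, B 0.
D and E advance.
Runoff: D is preferred to E by 13 voters; E by 14.
E wins the runoff.

E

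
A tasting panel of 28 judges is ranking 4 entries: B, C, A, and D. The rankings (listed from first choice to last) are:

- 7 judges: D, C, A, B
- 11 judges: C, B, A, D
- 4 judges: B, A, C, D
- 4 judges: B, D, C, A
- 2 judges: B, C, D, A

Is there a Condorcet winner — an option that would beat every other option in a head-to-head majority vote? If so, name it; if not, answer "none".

C

C vs B: 18–10 for C.
C vs A: 24–4 for C.
C vs D: 17–11 for C.
C beats every other option head-to-head.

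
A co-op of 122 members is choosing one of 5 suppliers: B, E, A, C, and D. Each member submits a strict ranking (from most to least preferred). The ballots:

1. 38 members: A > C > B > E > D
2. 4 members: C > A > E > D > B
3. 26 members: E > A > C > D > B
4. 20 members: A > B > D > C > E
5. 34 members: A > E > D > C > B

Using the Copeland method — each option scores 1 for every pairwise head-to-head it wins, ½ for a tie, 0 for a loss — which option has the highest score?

B: loses to E, A, C, and D → score 0.
E: beats B and D; loses to A and C → score 2.
A: beats B, E, C, and D → score 4.
C: beats B, E, and D; loses to A → score 3.
D: beats B; loses to E, A, and C → score 1.
A has the best pairwise record.

A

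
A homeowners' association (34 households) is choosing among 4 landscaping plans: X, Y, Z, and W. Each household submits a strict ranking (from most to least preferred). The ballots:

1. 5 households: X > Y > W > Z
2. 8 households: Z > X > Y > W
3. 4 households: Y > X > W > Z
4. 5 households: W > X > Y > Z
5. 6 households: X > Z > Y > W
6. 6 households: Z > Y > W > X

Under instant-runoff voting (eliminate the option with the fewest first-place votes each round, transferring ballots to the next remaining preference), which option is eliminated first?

Round 1: X 11, Y 4, Z 14, W 5. Eliminate Y.

Y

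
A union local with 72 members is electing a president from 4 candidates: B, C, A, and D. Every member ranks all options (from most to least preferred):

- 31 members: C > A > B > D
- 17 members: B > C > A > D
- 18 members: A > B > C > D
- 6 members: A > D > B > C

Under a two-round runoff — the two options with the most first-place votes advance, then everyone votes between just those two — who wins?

C

Round 1 first-place votes: B 17, C 31, A 24, D 0.
C and A advance.
Runoff: C is preferred to A by 48 voters; A by 24.
C wins the runoff.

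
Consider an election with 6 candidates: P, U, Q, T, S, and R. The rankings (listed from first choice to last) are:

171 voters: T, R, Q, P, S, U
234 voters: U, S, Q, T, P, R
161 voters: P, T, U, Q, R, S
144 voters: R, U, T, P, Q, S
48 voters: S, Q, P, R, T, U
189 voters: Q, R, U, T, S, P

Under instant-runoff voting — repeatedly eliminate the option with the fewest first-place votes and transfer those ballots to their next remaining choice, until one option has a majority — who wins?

U

Round 1: P 161, U 234, Q 189, T 171, S 48, R 144. Eliminate S.
Round 2: P 161, U 234, Q 237, T 171, R 144. Eliminate R.
Round 3: P 161, U 378, Q 237, T 171. Eliminate P.
Round 4: U 378, Q 237, T 332. Eliminate Q.
Round 5: U 567, T 380. U has a majority.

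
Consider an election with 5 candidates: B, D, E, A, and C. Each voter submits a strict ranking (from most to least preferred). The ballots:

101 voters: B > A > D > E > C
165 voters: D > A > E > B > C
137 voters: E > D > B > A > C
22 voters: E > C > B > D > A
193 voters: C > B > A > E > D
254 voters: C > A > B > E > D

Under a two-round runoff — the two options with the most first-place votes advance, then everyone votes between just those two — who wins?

C

Round 1 first-place votes: B 101, D 165, E 159, A 0, C 447.
C and D advance.
Runoff: C is preferred to D by 469 voters; D by 403.
C wins the runoff.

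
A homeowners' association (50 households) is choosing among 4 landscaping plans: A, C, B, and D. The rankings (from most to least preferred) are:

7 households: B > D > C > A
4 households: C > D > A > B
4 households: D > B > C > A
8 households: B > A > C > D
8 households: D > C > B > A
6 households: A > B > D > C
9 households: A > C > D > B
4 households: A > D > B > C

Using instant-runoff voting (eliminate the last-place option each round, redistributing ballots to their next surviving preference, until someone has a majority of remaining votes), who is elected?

Round 1: A 19, C 4, B 15, D 12. Eliminate C.
Round 2: A 19, B 15, D 16. Eliminate B.
Round 3: A 27, D 23. A has a majority.

A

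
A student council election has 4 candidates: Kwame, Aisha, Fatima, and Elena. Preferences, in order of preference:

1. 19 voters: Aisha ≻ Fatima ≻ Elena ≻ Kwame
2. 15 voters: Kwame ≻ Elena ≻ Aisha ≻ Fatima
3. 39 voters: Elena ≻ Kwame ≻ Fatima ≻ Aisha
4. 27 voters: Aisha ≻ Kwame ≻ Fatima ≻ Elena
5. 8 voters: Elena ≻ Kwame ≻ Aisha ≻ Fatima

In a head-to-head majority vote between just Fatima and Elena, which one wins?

Elena

Voters preferring Fatima to Elena: 46; preferring Elena to Fatima: 62.
Elena wins the head-to-head.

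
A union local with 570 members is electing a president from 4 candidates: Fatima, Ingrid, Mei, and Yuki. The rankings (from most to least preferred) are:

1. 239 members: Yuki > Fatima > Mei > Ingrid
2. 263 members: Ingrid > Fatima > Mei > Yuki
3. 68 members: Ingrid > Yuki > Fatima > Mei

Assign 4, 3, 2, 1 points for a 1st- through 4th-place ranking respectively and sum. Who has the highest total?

Fatima: 239·3 + 263·3 + 68·2 = 1642
Ingrid: 239·1 + 263·4 + 68·4 = 1563
Mei: 239·2 + 263·2 + 68·1 = 1072
Yuki: 239·4 + 263·1 + 68·3 = 1423
Fatima has the highest Borda score (1642).

Fatima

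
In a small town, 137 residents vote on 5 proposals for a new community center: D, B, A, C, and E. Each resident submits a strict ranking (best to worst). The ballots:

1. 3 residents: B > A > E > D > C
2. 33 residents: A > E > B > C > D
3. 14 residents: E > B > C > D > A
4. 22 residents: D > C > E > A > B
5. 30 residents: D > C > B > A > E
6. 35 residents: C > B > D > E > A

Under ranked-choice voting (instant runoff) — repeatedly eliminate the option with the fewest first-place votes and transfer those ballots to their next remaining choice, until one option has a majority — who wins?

Round 1: D 52, B 3, A 33, C 35, E 14. Eliminate B.
Round 2: D 52, A 36, C 35, E 14. Eliminate E.
Round 3: D 52, A 36, C 49. Eliminate A.
Round 4: D 55, C 82. C has a majority.

C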